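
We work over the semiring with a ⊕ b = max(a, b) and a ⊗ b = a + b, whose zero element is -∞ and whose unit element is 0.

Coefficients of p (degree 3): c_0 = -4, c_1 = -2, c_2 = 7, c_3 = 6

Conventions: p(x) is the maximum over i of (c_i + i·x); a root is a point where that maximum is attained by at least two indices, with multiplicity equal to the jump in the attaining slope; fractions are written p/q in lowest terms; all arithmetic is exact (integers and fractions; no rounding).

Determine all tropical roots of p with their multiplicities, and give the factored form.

hull edge (i=0, c=-4) to (i=2, c=7): slope 11/2, span 2
hull edge (i=2, c=7) to (i=3, c=6): slope -1, span 1
Factored form: p(x) = 6 ⊗ (x ⊕ (-11/2)) ⊗ (x ⊕ (-11/2)) ⊗ (x ⊕ 1)
Answer: roots = -11/2 (mult 2), 1 (mult 1)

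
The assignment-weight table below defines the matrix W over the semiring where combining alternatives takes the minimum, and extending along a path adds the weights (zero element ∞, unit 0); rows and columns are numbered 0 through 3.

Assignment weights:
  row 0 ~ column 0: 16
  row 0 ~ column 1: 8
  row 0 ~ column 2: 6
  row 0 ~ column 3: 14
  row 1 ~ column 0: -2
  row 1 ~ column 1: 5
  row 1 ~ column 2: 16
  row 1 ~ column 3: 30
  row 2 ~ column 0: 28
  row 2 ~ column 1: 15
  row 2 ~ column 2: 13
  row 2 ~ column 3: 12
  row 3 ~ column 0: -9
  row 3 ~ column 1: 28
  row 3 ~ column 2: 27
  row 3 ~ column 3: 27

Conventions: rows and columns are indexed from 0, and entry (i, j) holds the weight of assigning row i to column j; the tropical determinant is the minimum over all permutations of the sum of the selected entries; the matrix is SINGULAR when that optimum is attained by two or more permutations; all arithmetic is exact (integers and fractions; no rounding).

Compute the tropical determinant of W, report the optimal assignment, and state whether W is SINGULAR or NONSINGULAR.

σ = (0, 1, 2, 3): 16 + 5 + 13 + 27 = 61
σ = (0, 1, 3, 2): 16 + 5 + 12 + 27 = 60
σ = (0, 2, 1, 3): 16 + 16 + 15 + 27 = 74
σ = (0, 2, 3, 1): 16 + 16 + 12 + 28 = 72
σ = (0, 3, 1, 2): 16 + 30 + 15 + 27 = 88
σ = (0, 3, 2, 1): 16 + 30 + 13 + 28 = 87
σ = (1, 0, 2, 3): 8 + (-2) + 13 + 27 = 46
σ = (1, 0, 3, 2): 8 + (-2) + 12 + 27 = 45
σ = (1, 2, 0, 3): 8 + 16 + 28 + 27 = 79
σ = (1, 2, 3, 0): 8 + 16 + 12 + (-9) = 27
σ = (1, 3, 0, 2): 8 + 30 + 28 + 27 = 93
σ = (1, 3, 2, 0): 8 + 30 + 13 + (-9) = 42
σ = (2, 0, 1, 3): 6 + (-2) + 15 + 27 = 46
σ = (2, 0, 3, 1): 6 + (-2) + 12 + 28 = 44
σ = (2, 1, 0, 3): 6 + 5 + 28 + 27 = 66
σ = (2, 1, 3, 0): 6 + 5 + 12 + (-9) = 14
σ = (2, 3, 0, 1): 6 + 30 + 28 + 28 = 92
σ = (2, 3, 1, 0): 6 + 30 + 15 + (-9) = 42
σ = (3, 0, 1, 2): 14 + (-2) + 15 + 27 = 54
σ = (3, 0, 2, 1): 14 + (-2) + 13 + 28 = 53
σ = (3, 1, 0, 2): 14 + 5 + 28 + 27 = 74
σ = (3, 1, 2, 0): 14 + 5 + 13 + (-9) = 23
σ = (3, 2, 0, 1): 14 + 16 + 28 + 28 = 86
σ = (3, 2, 1, 0): 14 + 16 + 15 + (-9) = 36
Optimal value attained by: σ = (2, 1, 3, 0).
Answer: det⊕(W) = 14; verdict: NONSINGULAR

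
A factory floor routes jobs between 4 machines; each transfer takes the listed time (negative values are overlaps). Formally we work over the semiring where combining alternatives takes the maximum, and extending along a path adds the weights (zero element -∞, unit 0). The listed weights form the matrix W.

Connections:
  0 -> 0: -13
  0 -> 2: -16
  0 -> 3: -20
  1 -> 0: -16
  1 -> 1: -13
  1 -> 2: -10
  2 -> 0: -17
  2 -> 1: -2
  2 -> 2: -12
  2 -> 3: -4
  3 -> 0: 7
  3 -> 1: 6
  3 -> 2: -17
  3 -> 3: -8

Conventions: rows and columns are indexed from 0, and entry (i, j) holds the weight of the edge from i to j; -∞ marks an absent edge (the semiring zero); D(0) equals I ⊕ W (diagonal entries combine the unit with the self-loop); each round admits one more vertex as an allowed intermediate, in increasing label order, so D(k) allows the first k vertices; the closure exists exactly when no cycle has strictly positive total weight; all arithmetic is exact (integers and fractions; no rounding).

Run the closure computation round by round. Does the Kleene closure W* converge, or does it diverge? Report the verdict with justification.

D(0):
  [0, -∞, -16, -20]
  [-16, 0, -10, -∞]
  [-17, -2, 0, -4]
  [7, 6, -17, 0]
D(1):
  [0, -∞, -16, -20]
  [-16, 0, -10, -36]
  [-17, -2, 0, -4]
  [7, 6, -9, 0]
D(2):
  [0, -∞, -16, -20]
  [-16, 0, -10, -36]
  [-17, -2, 0, -4]
  [7, 6, -4, 0]
D(3):
  [0, -18, -16, -20]
  [-16, 0, -10, -14]
  [-17, -2, 0, -4]
  [7, 6, -4, 0]
D(4):
  [0, -14, -16, -20]
  [-7, 0, -10, -14]
  [3, 2, 0, -4]
  [7, 6, -4, 0]
Key observation: every diagonal entry stays at the unit through all rounds, so no improving cycle exists.
Answer: CONVERGES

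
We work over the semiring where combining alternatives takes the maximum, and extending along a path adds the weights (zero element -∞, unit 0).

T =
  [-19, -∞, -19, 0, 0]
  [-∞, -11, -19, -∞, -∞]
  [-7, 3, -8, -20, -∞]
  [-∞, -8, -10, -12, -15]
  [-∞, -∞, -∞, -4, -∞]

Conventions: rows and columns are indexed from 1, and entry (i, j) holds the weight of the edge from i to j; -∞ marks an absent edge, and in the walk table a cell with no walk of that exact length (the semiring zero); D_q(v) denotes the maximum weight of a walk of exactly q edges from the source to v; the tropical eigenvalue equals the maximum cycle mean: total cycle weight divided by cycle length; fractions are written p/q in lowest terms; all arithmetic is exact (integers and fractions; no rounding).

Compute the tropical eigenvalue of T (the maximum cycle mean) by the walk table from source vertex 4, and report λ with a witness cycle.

q=0: [-∞, -∞, -∞, 0, -∞]
q=1: [-∞, -8, -10, -12, -15]
q=2: [-17, -7, -18, -19, -27]
q=3: [-25, -15, -26, -17, -17]
q=4: [-33, -23, -27, -21, -25]
q=5: [-34, -24, -31, -29, -33]
Optimal cycle mean attained by: cycle 1->5->4->3->1, total 0 + (-4) + (-10) + (-7), length 4.
Answer: λ = -21/4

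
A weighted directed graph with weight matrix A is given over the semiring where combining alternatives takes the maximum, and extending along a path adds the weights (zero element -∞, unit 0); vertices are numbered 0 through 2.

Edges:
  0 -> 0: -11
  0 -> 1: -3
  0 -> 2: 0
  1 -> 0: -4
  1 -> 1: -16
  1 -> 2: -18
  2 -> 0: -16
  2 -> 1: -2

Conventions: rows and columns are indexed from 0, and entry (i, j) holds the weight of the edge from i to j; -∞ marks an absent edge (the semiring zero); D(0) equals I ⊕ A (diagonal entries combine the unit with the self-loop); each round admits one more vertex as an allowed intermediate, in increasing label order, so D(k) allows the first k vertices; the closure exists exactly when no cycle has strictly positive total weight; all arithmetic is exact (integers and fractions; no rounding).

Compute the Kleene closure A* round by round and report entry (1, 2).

D(0):
  [0, -3, 0]
  [-4, 0, -18]
  [-16, -2, 0]
D(1):
  [0, -3, 0]
  [-4, 0, -4]
  [-16, -2, 0]
D(2):
  [0, -3, 0]
  [-4, 0, -4]
  [-6, -2, 0]
D(3):
  [0, -2, 0]
  [-4, 0, -4]
  [-6, -2, 0]
Answer: A*[1][2] = -4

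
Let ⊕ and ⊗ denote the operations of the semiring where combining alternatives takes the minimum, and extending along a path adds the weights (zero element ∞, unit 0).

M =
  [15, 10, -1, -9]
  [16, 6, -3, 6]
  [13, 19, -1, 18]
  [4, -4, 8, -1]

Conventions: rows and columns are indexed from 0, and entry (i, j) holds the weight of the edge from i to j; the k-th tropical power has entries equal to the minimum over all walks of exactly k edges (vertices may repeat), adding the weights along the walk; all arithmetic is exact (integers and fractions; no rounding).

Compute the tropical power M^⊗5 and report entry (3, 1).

M^⊗2:
  [-5, -13, -2, -10]
  [10, 2, -4, 5]
  [12, 14, -2, 4]
  [3, -5, -7, -5]
M^⊗3:
  [-6, -14, -16, -14]
  [9, 1, -5, 1]
  [8, 0, -3, 3]
  [-1, -9, -8, -6]
M^⊗4:
  [-10, -18, -17, -15]
  [5, -3, -6, 0]
  [7, -1, -4, -1]
  [-2, -10, -12, -10]
M^⊗5:
  [-11, -19, -21, -19]
  [4, -4, -7, -4]
  [3, -5, -5, -2]
  [-6, -14, -13, -11]
Key observation: the optimum is the walk 3->0->3->0->3->1, with weight 4 + (-9) + 4 + (-9) + (-4) = -14.
Optimal value attained by: walk 3->0->3->0->3->1.
Answer: (M^⊗5)[3][1] = -14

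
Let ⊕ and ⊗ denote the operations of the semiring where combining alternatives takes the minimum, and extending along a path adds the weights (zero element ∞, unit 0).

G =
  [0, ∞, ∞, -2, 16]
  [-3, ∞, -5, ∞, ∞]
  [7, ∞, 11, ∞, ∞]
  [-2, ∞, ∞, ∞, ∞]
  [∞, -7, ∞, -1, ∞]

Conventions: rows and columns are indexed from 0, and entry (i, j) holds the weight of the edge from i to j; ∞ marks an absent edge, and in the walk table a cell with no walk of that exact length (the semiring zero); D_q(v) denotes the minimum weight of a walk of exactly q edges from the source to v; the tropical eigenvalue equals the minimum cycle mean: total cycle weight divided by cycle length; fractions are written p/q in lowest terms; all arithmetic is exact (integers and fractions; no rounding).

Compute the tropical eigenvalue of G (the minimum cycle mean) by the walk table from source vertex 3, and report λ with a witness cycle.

q=0: [∞, ∞, ∞, 0, ∞]
q=1: [-2, ∞, ∞, ∞, ∞]
q=2: [-2, ∞, ∞, -4, 14]
q=3: [-6, 7, ∞, -4, 14]
q=4: [-6, 7, 2, -8, 10]
q=5: [-10, 3, 2, -8, 10]
Optimal cycle mean attained by: cycle 0->3->0, total (-2) + (-2), length 2.
Answer: λ = -2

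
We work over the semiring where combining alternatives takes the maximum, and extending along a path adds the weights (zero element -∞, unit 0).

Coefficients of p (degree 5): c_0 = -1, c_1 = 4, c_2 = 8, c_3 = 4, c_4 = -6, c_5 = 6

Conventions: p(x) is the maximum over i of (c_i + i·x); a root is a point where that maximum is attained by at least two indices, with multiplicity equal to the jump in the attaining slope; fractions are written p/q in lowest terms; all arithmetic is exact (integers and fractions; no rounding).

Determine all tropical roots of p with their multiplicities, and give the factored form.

hull edge (i=0, c=-1) to (i=1, c=4): slope 5, span 1
hull edge (i=1, c=4) to (i=2, c=8): slope 4, span 1
hull edge (i=2, c=8) to (i=5, c=6): slope -2/3, span 3
Factored form: p(x) = 6 ⊗ (x ⊕ (-5)) ⊗ (x ⊕ (-4)) ⊗ (x ⊕ 2/3) ⊗ (x ⊕ 2/3) ⊗ (x ⊕ 2/3)
Answer: roots = -5 (mult 1), -4 (mult 1), 2/3 (mult 3)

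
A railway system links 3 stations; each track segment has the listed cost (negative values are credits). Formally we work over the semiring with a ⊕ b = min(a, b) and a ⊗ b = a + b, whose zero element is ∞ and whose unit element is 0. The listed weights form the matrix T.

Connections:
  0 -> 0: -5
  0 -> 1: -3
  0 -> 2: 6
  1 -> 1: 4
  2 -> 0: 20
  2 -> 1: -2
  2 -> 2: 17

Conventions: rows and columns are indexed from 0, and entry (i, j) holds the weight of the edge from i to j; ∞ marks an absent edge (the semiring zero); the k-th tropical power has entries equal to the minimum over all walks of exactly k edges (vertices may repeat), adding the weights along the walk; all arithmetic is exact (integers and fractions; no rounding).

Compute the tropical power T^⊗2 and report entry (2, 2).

T^⊗2:
  [-10, -8, 1]
  [∞, 8, ∞]
  [15, 2, 26]
Key observation: the optimum is the walk 2->0->2, with weight 20 + 6 = 26.
Optimal value attained by: walk 2->0->2.
Answer: (T^⊗2)[2][2] = 26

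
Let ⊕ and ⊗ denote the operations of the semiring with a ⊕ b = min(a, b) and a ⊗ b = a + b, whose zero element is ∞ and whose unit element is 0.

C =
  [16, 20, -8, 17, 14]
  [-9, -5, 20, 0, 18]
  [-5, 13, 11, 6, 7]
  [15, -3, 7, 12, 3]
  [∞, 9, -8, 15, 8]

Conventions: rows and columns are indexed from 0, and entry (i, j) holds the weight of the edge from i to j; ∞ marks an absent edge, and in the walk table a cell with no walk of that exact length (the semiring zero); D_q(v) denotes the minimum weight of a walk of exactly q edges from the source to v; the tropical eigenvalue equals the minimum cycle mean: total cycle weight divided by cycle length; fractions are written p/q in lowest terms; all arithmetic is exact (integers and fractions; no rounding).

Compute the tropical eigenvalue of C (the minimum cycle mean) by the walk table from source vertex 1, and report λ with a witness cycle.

q=0: [∞, 0, ∞, ∞, ∞]
q=1: [-9, -5, 20, 0, 18]
q=2: [-14, -10, -17, -5, 3]
q=3: [-22, -15, -22, -11, -10]
q=4: [-27, -20, -30, -16, -15]
q=5: [-35, -25, -35, -24, -23]
Optimal cycle mean attained by: cycle 0->2->0, total (-8) + (-5), length 2.
Answer: λ = -13/2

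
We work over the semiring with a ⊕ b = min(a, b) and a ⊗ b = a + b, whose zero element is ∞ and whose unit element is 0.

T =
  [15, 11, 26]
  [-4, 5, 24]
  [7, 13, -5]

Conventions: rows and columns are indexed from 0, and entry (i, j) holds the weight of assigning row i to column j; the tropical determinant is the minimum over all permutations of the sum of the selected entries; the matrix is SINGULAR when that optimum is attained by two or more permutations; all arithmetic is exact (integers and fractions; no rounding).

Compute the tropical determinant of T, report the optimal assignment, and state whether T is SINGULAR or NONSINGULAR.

σ = (0, 1, 2): 15 + 5 + (-5) = 15
σ = (0, 2, 1): 15 + 24 + 13 = 52
σ = (1, 0, 2): 11 + (-4) + (-5) = 2
σ = (1, 2, 0): 11 + 24 + 7 = 42
σ = (2, 0, 1): 26 + (-4) + 13 = 35
σ = (2, 1, 0): 26 + 5 + 7 = 38
Optimal value attained by: σ = (1, 0, 2).
Answer: det⊕(T) = 2; verdict: NONSINGULAR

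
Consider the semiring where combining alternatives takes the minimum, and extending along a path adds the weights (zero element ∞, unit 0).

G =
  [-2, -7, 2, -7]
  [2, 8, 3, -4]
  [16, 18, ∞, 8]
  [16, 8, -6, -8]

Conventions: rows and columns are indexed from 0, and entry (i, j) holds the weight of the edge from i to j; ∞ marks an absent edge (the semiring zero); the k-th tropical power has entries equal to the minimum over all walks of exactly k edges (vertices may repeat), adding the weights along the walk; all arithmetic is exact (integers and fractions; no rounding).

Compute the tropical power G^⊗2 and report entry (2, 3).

G^⊗2:
  [-5, -9, -13, -15]
  [0, -5, -10, -12]
  [14, 9, 2, 0]
  [8, 0, -14, -16]
Key observation: the optimum is the walk 2->3->3, with weight 8 + (-8) = 0.
Optimal value attained by: walk 2->3->3.
Answer: (G^⊗2)[2][3] = 0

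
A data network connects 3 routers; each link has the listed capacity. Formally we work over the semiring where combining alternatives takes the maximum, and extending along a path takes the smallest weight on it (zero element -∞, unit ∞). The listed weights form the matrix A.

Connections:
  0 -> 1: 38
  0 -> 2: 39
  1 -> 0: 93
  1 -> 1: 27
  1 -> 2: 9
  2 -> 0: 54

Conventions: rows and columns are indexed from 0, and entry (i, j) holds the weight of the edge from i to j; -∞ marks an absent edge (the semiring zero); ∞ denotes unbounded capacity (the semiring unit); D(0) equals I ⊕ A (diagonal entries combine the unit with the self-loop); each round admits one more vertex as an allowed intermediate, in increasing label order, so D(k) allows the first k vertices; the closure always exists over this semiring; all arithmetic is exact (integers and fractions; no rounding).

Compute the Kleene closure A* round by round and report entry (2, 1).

D(0):
  [∞, 38, 39]
  [93, ∞, 9]
  [54, -∞, ∞]
D(1):
  [∞, 38, 39]
  [93, ∞, 39]
  [54, 38, ∞]
D(2):
  [∞, 38, 39]
  [93, ∞, 39]
  [54, 38, ∞]
D(3):
  [∞, 38, 39]
  [93, ∞, 39]
  [54, 38, ∞]
Answer: A*[2][1] = 38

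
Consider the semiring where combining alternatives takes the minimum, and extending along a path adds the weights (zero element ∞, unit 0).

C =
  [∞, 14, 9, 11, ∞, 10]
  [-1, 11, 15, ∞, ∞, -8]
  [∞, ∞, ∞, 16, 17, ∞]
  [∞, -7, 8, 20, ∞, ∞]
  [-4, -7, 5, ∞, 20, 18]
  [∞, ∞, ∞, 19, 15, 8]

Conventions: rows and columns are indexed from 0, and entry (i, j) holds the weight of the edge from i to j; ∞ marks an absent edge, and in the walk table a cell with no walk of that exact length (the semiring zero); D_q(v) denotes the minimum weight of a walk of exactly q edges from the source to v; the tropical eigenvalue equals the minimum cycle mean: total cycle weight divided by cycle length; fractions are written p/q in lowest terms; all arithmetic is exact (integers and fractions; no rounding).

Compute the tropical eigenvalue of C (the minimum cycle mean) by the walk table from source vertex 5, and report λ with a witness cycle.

q=0: [∞, ∞, ∞, ∞, ∞, 0]
q=1: [∞, ∞, ∞, 19, 15, 8]
q=2: [11, 8, 20, 27, 23, 16]
q=3: [7, 16, 20, 22, 31, 0]
q=4: [15, 15, 16, 18, 15, 8]
q=5: [11, 8, 20, 26, 23, 7]
q=6: [7, 16, 20, 22, 22, 0]
Optimal cycle mean attained by: cycle 1->5->4->1, total (-8) + 15 + (-7), length 3.
Answer: λ = 0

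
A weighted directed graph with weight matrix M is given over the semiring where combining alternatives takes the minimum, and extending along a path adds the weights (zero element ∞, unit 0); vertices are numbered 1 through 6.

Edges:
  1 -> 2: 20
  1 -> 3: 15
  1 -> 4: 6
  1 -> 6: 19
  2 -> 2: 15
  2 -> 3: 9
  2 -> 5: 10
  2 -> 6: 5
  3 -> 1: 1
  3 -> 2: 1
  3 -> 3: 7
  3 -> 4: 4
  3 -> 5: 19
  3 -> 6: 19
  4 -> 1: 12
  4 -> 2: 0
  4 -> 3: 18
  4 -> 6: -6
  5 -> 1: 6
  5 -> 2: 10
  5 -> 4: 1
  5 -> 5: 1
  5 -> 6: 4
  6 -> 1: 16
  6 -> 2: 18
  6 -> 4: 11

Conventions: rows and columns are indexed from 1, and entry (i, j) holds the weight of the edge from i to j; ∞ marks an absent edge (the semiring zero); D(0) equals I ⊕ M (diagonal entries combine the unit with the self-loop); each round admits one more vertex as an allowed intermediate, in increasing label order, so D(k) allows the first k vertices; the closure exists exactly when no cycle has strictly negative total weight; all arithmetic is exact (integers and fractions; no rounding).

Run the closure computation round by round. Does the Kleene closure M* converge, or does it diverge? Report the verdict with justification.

D(0):
  [0, 20, 15, 6, ∞, 19]
  [∞, 0, 9, ∞, 10, 5]
  [1, 1, 0, 4, 19, 19]
  [12, 0, 18, 0, ∞, -6]
  [6, 10, ∞, 1, 0, 4]
  [16, 18, ∞, 11, ∞, 0]
D(1):
  [0, 20, 15, 6, ∞, 19]
  [∞, 0, 9, ∞, 10, 5]
  [1, 1, 0, 4, 19, 19]
  [12, 0, 18, 0, ∞, -6]
  [6, 10, 21, 1, 0, 4]
  [16, 18, 31, 11, ∞, 0]
D(2):
  [0, 20, 15, 6, 30, 19]
  [∞, 0, 9, ∞, 10, 5]
  [1, 1, 0, 4, 11, 6]
  [12, 0, 9, 0, 10, -6]
  [6, 10, 19, 1, 0, 4]
  [16, 18, 27, 11, 28, 0]
D(3):
  [0, 16, 15, 6, 26, 19]
  [10, 0, 9, 13, 10, 5]
  [1, 1, 0, 4, 11, 6]
  [10, 0, 9, 0, 10, -6]
  [6, 10, 19, 1, 0, 4]
  [16, 18, 27, 11, 28, 0]
D(4):
  [0, 6, 15, 6, 16, 0]
  [10, 0, 9, 13, 10, 5]
  [1, 1, 0, 4, 11, -2]
  [10, 0, 9, 0, 10, -6]
  [6, 1, 10, 1, 0, -5]
  [16, 11, 20, 11, 21, 0]
D(5):
  [0, 6, 15, 6, 16, 0]
  [10, 0, 9, 11, 10, 5]
  [1, 1, 0, 4, 11, -2]
  [10, 0, 9, 0, 10, -6]
  [6, 1, 10, 1, 0, -5]
  [16, 11, 20, 11, 21, 0]
D(6):
  [0, 6, 15, 6, 16, 0]
  [10, 0, 9, 11, 10, 5]
  [1, 1, 0, 4, 11, -2]
  [10, 0, 9, 0, 10, -6]
  [6, 1, 10, 1, 0, -5]
  [16, 11, 20, 11, 21, 0]
Key observation: every diagonal entry stays at the unit through all rounds, so no improving cycle exists.
Answer: CONVERGES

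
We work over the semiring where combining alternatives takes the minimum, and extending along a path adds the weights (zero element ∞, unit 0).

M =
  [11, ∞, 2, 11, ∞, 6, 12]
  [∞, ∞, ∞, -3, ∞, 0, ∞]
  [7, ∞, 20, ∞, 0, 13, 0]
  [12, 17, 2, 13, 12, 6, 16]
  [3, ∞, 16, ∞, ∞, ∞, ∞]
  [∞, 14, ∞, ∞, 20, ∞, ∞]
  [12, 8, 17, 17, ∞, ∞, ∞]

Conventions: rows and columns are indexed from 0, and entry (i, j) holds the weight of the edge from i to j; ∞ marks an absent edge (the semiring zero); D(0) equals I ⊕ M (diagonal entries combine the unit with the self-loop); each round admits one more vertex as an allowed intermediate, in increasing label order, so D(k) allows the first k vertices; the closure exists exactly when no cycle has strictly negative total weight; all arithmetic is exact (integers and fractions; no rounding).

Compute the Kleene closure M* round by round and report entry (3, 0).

D(0):
  [0, ∞, 2, 11, ∞, 6, 12]
  [∞, 0, ∞, -3, ∞, 0, ∞]
  [7, ∞, 0, ∞, 0, 13, 0]
  [12, 17, 2, 0, 12, 6, 16]
  [3, ∞, 16, ∞, 0, ∞, ∞]
  [∞, 14, ∞, ∞, 20, 0, ∞]
  [12, 8, 17, 17, ∞, ∞, 0]
D(1):
  [0, ∞, 2, 11, ∞, 6, 12]
  [∞, 0, ∞, -3, ∞, 0, ∞]
  [7, ∞, 0, 18, 0, 13, 0]
  [12, 17, 2, 0, 12, 6, 16]
  [3, ∞, 5, 14, 0, 9, 15]
  [∞, 14, ∞, ∞, 20, 0, ∞]
  [12, 8, 14, 17, ∞, 18, 0]
D(2):
  [0, ∞, 2, 11, ∞, 6, 12]
  [∞, 0, ∞, -3, ∞, 0, ∞]
  [7, ∞, 0, 18, 0, 13, 0]
  [12, 17, 2, 0, 12, 6, 16]
  [3, ∞, 5, 14, 0, 9, 15]
  [∞, 14, ∞, 11, 20, 0, ∞]
  [12, 8, 14, 5, ∞, 8, 0]
D(3):
  [0, ∞, 2, 11, 2, 6, 2]
  [∞, 0, ∞, -3, ∞, 0, ∞]
  [7, ∞, 0, 18, 0, 13, 0]
  [9, 17, 2, 0, 2, 6, 2]
  [3, ∞, 5, 14, 0, 9, 5]
  [∞, 14, ∞, 11, 20, 0, ∞]
  [12, 8, 14, 5, 14, 8, 0]
D(4):
  [0, 28, 2, 11, 2, 6, 2]
  [6, 0, -1, -3, -1, 0, -1]
  [7, 35, 0, 18, 0, 13, 0]
  [9, 17, 2, 0, 2, 6, 2]
  [3, 31, 5, 14, 0, 9, 5]
  [20, 14, 13, 11, 13, 0, 13]
  [12, 8, 7, 5, 7, 8, 0]
D(5):
  [0, 28, 2, 11, 2, 6, 2]
  [2, 0, -1, -3, -1, 0, -1]
  [3, 31, 0, 14, 0, 9, 0]
  [5, 17, 2, 0, 2, 6, 2]
  [3, 31, 5, 14, 0, 9, 5]
  [16, 14, 13, 11, 13, 0, 13]
  [10, 8, 7, 5, 7, 8, 0]
D(6):
  [0, 20, 2, 11, 2, 6, 2]
  [2, 0, -1, -3, -1, 0, -1]
  [3, 23, 0, 14, 0, 9, 0]
  [5, 17, 2, 0, 2, 6, 2]
  [3, 23, 5, 14, 0, 9, 5]
  [16, 14, 13, 11, 13, 0, 13]
  [10, 8, 7, 5, 7, 8, 0]
D(7):
  [0, 10, 2, 7, 2, 6, 2]
  [2, 0, -1, -3, -1, 0, -1]
  [3, 8, 0, 5, 0, 8, 0]
  [5, 10, 2, 0, 2, 6, 2]
  [3, 13, 5, 10, 0, 9, 5]
  [16, 14, 13, 11, 13, 0, 13]
  [10, 8, 7, 5, 7, 8, 0]
Answer: M*[3][0] = 5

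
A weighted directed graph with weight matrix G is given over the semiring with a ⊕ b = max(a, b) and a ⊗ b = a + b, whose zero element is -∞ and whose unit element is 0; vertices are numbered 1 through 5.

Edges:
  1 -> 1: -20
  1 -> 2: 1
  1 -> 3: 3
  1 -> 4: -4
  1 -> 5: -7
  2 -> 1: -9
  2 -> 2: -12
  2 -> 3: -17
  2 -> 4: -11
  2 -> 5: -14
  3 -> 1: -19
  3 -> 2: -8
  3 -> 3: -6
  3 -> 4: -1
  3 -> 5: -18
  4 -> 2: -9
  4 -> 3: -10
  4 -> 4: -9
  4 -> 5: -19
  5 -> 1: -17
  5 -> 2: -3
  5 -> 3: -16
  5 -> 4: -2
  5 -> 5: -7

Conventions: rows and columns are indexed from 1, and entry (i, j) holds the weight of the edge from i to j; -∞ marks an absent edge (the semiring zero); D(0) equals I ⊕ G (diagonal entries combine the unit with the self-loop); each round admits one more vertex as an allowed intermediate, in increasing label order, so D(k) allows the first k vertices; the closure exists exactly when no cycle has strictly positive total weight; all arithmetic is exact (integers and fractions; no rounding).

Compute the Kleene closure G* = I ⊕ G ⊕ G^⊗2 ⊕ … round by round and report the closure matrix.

D(0):
  [0, 1, 3, -4, -7]
  [-9, 0, -17, -11, -14]
  [-19, -8, 0, -1, -18]
  [-∞, -9, -10, 0, -19]
  [-17, -3, -16, -2, 0]
D(1):
  [0, 1, 3, -4, -7]
  [-9, 0, -6, -11, -14]
  [-19, -8, 0, -1, -18]
  [-∞, -9, -10, 0, -19]
  [-17, -3, -14, -2, 0]
D(2):
  [0, 1, 3, -4, -7]
  [-9, 0, -6, -11, -14]
  [-17, -8, 0, -1, -18]
  [-18, -9, -10, 0, -19]
  [-12, -3, -9, -2, 0]
D(3):
  [0, 1, 3, 2, -7]
  [-9, 0, -6, -7, -14]
  [-17, -8, 0, -1, -18]
  [-18, -9, -10, 0, -19]
  [-12, -3, -9, -2, 0]
D(4):
  [0, 1, 3, 2, -7]
  [-9, 0, -6, -7, -14]
  [-17, -8, 0, -1, -18]
  [-18, -9, -10, 0, -19]
  [-12, -3, -9, -2, 0]
D(5):
  [0, 1, 3, 2, -7]
  [-9, 0, -6, -7, -14]
  [-17, -8, 0, -1, -18]
  [-18, -9, -10, 0, -19]
  [-12, -3, -9, -2, 0]
Answer: G* = [[0, 1, 3, 2, -7], [-9, 0, -6, -7, -14], [-17, -8, 0, -1, -18], [-18, -9, -10, 0, -19], [-12, -3, -9, -2, 0]]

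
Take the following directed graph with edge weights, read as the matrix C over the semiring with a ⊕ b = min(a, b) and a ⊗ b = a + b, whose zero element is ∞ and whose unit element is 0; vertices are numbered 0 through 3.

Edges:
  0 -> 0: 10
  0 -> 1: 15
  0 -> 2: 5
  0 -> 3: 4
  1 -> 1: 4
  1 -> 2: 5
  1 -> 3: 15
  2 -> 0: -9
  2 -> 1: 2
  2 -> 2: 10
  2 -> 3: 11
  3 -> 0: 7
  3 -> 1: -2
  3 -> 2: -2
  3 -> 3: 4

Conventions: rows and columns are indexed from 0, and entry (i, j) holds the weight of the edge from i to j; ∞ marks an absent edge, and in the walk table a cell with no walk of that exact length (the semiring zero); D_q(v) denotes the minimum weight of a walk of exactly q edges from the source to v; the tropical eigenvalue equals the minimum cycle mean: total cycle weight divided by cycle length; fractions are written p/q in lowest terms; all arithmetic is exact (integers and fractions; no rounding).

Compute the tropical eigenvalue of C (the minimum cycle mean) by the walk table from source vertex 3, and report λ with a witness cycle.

q=0: [∞, ∞, ∞, 0]
q=1: [7, -2, -2, 4]
q=2: [-11, 0, 2, 8]
q=3: [-7, 4, -6, -7]
q=4: [-15, -9, -9, -3]
Optimal cycle mean attained by: cycle 0->3->2->0, total 4 + (-2) + (-9), length 3.
Answer: λ = -7/3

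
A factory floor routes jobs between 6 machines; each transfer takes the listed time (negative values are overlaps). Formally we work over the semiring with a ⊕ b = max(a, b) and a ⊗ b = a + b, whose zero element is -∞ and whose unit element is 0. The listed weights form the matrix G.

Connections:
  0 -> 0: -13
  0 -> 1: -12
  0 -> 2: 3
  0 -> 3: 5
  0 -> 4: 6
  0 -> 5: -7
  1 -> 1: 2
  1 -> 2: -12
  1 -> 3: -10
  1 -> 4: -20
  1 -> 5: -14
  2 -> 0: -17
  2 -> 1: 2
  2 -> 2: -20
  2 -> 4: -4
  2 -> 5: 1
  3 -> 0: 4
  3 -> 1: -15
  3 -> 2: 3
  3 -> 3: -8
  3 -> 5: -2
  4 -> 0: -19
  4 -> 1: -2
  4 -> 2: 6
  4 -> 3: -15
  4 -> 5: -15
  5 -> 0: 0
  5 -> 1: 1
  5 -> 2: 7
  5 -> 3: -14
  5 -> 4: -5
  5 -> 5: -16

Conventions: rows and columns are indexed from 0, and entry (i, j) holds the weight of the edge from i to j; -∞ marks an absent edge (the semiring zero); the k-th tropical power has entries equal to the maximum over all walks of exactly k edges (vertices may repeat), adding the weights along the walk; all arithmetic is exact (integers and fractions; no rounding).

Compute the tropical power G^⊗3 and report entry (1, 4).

G^⊗2:
  [9, 5, 12, -3, -1, 4]
  [-6, 4, -7, -8, -16, -11]
  [1, 4, 8, -8, -4, -12]
  [-2, 5, 7, 9, 10, 4]
  [-11, 8, -8, -12, 2, 7]
  [-10, 9, 3, 5, 6, 8]
G^⊗3:
  [4, 14, 12, 14, 15, 13]
  [-4, 6, -3, -1, 0, -6]
  [-4, 10, 4, 6, 7, 9]
  [13, 9, 16, 3, 4, 8]
  [7, 10, 14, -2, 2, -6]
  [9, 11, 15, -1, 3, 4]
Key observation: the optimum is the walk 1->3->0->4, with weight (-10) + 4 + 6 = 0.
Optimal value attained by: walk 1->3->0->4.
Answer: (G^⊗3)[1][4] = 0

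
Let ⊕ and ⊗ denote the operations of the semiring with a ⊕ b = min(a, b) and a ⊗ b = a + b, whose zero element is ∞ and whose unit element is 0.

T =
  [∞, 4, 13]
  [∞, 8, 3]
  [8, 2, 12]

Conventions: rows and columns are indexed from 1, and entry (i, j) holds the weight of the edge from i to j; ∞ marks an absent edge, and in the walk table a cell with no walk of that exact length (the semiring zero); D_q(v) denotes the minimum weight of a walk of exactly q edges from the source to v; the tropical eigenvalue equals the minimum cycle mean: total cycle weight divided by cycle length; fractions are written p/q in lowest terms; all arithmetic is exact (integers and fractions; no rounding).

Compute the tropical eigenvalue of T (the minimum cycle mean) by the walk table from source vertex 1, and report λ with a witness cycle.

q=0: [0, ∞, ∞]
q=1: [∞, 4, 13]
q=2: [21, 12, 7]
q=3: [15, 9, 15]
Optimal cycle mean attained by: cycle 2->3->2, total 3 + 2, length 2.
Answer: λ = 5/2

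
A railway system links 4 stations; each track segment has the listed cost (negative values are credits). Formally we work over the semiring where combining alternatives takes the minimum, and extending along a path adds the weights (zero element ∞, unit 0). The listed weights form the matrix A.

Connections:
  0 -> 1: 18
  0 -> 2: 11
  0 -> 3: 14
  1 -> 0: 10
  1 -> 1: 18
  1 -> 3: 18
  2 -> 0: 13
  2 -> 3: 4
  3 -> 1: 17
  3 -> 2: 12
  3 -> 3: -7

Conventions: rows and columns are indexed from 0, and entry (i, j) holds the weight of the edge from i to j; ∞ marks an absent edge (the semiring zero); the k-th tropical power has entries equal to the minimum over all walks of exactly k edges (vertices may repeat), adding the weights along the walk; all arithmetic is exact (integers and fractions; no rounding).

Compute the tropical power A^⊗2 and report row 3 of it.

A^⊗2:
  [24, 31, 26, 7]
  [28, 28, 21, 11]
  [∞, 21, 16, -3]
  [25, 10, 5, -14]
Answer: row 3 of A^⊗2 = [25, 10, 5, -14]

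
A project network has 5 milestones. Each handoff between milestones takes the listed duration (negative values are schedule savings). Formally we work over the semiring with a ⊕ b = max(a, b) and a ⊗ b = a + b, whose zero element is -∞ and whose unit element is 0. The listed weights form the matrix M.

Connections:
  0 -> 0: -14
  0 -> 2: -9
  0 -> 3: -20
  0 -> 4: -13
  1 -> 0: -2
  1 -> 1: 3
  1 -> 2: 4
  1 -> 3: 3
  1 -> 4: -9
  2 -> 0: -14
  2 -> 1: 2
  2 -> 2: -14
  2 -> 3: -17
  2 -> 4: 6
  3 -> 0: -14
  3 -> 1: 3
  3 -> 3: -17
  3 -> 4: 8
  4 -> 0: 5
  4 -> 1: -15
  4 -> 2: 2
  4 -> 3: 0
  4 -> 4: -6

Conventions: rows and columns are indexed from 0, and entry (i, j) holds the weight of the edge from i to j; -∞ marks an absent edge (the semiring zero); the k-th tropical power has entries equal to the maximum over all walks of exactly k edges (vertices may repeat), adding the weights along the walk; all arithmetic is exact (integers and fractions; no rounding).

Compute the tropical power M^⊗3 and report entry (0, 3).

M^⊗2:
  [-8, -7, -11, -13, -3]
  [1, 6, 7, 6, 11]
  [11, 5, 8, 6, 0]
  [13, 6, 10, 8, 2]
  [-1, 4, -4, -6, 8]
M^⊗3:
  [2, -4, -1, -3, -5]
  [16, 9, 13, 11, 14]
  [5, 10, 9, 8, 14]
  [7, 12, 10, 9, 16]
  [13, 7, 10, 8, 2]
Key observation: the optimum is the walk 0->2->4->3, with weight (-9) + 6 + 0 = -3.
Optimal value attained by: walk 0->2->4->3.
Answer: (M^⊗3)[0][3] = -3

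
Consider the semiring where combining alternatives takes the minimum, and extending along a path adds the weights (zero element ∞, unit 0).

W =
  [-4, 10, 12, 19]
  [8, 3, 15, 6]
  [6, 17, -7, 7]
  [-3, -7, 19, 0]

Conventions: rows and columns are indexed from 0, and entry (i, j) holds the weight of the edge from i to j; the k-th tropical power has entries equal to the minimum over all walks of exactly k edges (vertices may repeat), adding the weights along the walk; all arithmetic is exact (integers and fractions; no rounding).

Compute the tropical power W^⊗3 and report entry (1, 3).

W^⊗2:
  [-8, 6, 5, 15]
  [3, -1, 8, 6]
  [-1, 0, -14, 0]
  [-7, -7, 8, -1]
W^⊗3:
  [-12, 2, -2, 11]
  [-1, -1, 1, 5]
  [-8, -7, -21, -7]
  [-11, -8, 1, -1]
Key observation: the optimum is the walk 1->3->1->3, with weight 6 + (-7) + 6 = 5.
Optimal value attained by: walk 1->3->1->3.
Answer: (W^⊗3)[1][3] = 5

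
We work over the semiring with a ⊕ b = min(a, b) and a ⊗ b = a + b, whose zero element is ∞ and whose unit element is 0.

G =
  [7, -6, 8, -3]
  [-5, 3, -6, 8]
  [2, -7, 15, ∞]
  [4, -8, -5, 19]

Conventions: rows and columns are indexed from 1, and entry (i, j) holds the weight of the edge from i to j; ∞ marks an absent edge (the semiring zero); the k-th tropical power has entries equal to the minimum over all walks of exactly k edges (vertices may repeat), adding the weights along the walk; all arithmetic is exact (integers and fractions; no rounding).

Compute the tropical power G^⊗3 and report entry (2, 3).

G^⊗2:
  [-11, -11, -12, 2]
  [-4, -13, -3, -8]
  [-12, -4, -13, -1]
  [-13, -12, -14, 0]
G^⊗3:
  [-16, -19, -17, -14]
  [-18, -16, -19, -7]
  [-11, -20, -10, -15]
  [-17, -21, -18, -16]
Key observation: the optimum is the walk 2->3->2->3, with weight (-6) + (-7) + (-6) = -19.
Optimal value attained by: walk 2->3->2->3.
Answer: (G^⊗3)[2][3] = -19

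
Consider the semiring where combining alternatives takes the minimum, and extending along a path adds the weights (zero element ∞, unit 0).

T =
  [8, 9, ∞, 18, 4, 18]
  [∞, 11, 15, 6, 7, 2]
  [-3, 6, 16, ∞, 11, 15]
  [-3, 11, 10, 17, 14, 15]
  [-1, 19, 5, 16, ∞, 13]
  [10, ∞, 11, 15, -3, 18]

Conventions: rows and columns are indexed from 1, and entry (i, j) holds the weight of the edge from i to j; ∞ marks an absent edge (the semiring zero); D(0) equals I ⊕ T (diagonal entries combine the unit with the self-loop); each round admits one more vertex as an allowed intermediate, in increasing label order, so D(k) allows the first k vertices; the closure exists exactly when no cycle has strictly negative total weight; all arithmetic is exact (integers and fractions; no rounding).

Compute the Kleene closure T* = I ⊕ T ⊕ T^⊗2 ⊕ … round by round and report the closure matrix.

D(0):
  [0, 9, ∞, 18, 4, 18]
  [∞, 0, 15, 6, 7, 2]
  [-3, 6, 0, ∞, 11, 15]
  [-3, 11, 10, 0, 14, 15]
  [-1, 19, 5, 16, 0, 13]
  [10, ∞, 11, 15, -3, 0]
D(1):
  [0, 9, ∞, 18, 4, 18]
  [∞, 0, 15, 6, 7, 2]
  [-3, 6, 0, 15, 1, 15]
  [-3, 6, 10, 0, 1, 15]
  [-1, 8, 5, 16, 0, 13]
  [10, 19, 11, 15, -3, 0]
D(2):
  [0, 9, 24, 15, 4, 11]
  [∞, 0, 15, 6, 7, 2]
  [-3, 6, 0, 12, 1, 8]
  [-3, 6, 10, 0, 1, 8]
  [-1, 8, 5, 14, 0, 10]
  [10, 19, 11, 15, -3, 0]
D(3):
  [0, 9, 24, 15, 4, 11]
  [12, 0, 15, 6, 7, 2]
  [-3, 6, 0, 12, 1, 8]
  [-3, 6, 10, 0, 1, 8]
  [-1, 8, 5, 14, 0, 10]
  [8, 17, 11, 15, -3, 0]
D(4):
  [0, 9, 24, 15, 4, 11]
  [3, 0, 15, 6, 7, 2]
  [-3, 6, 0, 12, 1, 8]
  [-3, 6, 10, 0, 1, 8]
  [-1, 8, 5, 14, 0, 10]
  [8, 17, 11, 15, -3, 0]
D(5):
  [0, 9, 9, 15, 4, 11]
  [3, 0, 12, 6, 7, 2]
  [-3, 6, 0, 12, 1, 8]
  [-3, 6, 6, 0, 1, 8]
  [-1, 8, 5, 14, 0, 10]
  [-4, 5, 2, 11, -3, 0]
D(6):
  [0, 9, 9, 15, 4, 11]
  [-2, 0, 4, 6, -1, 2]
  [-3, 6, 0, 12, 1, 8]
  [-3, 6, 6, 0, 1, 8]
  [-1, 8, 5, 14, 0, 10]
  [-4, 5, 2, 11, -3, 0]
Answer: T* = [[0, 9, 9, 15, 4, 11], [-2, 0, 4, 6, -1, 2], [-3, 6, 0, 12, 1, 8], [-3, 6, 6, 0, 1, 8], [-1, 8, 5, 14, 0, 10], [-4, 5, 2, 11, -3, 0]]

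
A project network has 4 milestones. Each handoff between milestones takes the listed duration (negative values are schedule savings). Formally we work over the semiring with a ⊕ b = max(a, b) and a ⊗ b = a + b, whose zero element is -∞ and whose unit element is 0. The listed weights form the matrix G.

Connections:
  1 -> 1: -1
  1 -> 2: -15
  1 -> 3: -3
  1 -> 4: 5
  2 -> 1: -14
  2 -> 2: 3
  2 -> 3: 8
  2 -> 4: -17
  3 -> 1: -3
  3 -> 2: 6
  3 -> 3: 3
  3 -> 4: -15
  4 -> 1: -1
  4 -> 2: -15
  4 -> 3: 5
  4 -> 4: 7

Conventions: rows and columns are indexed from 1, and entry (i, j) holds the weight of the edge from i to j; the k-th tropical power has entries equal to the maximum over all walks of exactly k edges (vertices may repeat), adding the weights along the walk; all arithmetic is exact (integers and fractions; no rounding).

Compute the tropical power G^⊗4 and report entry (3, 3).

G^⊗2:
  [4, 3, 10, 12]
  [5, 14, 11, -7]
  [0, 9, 14, 2]
  [6, 11, 12, 14]
G^⊗3:
  [11, 16, 17, 19]
  [8, 17, 22, 10]
  [11, 20, 17, 9]
  [13, 18, 19, 21]
G^⊗4:
  [18, 23, 24, 26]
  [19, 28, 25, 17]
  [14, 23, 28, 16]
  [20, 25, 26, 28]
Key observation: the optimum is the walk 3->2->3->2->3, with weight 6 + 8 + 6 + 8 = 28.
Optimal value attained by: walk 3->2->3->2->3.
Answer: (G^⊗4)[3][3] = 28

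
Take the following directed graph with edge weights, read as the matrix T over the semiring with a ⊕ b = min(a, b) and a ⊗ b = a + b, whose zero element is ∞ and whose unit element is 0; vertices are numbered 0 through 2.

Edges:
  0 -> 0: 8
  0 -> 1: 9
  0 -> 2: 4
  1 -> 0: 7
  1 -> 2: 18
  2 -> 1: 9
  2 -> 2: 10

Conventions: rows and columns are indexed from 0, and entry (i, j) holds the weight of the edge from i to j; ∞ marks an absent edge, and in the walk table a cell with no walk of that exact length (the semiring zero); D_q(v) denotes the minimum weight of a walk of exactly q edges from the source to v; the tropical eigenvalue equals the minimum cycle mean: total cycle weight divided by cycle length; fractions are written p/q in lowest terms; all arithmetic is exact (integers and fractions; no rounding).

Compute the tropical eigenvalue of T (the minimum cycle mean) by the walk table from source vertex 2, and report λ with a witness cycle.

q=0: [∞, ∞, 0]
q=1: [∞, 9, 10]
q=2: [16, 19, 20]
q=3: [24, 25, 20]
Optimal cycle mean attained by: cycle 0->2->1->0, total 4 + 9 + 7, length 3.
Answer: λ = 20/3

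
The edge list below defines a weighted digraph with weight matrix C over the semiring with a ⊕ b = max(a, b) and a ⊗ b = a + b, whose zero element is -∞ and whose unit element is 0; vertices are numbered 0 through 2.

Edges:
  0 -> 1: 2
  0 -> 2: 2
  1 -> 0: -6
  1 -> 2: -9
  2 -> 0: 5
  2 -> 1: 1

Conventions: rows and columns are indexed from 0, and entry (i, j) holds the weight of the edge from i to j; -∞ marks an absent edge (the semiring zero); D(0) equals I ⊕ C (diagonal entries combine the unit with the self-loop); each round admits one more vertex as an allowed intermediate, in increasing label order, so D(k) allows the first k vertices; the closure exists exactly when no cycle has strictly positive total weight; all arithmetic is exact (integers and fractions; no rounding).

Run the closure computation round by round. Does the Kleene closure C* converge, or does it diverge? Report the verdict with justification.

D(0):
  [0, 2, 2]
  [-6, 0, -9]
  [5, 1, 0]
Detection: at round 1, diagonal entry (2, 2) turns strictly positive.
Key observation: the cycle 2->0->2 has total weight 5 + 2, which is strictly positive.
Answer: DIVERGES — positive cycle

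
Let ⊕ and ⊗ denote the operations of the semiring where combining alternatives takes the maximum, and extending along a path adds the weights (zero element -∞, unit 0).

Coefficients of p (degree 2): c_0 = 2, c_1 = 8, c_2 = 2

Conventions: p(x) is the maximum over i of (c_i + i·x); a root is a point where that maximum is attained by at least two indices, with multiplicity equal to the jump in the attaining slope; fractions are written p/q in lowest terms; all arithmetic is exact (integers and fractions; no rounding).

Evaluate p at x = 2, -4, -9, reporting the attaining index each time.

p(2) = max(2+0·2=2, 8+1·2=10, 2+2·2=6) = 10 (attained by i=1)
p(-4) = max(2+0·(-4)=2, 8+1·(-4)=4, 2+2·(-4)=-6) = 4 (attained by i=1)
p(-9) = max(2+0·(-9)=2, 8+1·(-9)=-1, 2+2·(-9)=-16) = 2 (attained by i=0)
Answer: p(2) = 10; p(-4) = 4; p(-9) = 2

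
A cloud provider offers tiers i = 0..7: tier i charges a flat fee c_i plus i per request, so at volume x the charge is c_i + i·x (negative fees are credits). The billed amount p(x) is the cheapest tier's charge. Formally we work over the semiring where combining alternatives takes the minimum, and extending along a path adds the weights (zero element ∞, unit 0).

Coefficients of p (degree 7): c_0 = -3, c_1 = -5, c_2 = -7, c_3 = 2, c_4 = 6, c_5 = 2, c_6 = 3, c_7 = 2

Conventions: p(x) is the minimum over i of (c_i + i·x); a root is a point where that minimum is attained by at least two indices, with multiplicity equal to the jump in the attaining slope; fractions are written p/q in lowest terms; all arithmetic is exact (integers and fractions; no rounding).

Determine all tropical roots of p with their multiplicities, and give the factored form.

hull edge (i=0, c=-3) to (i=2, c=-7): slope -2, span 2
hull edge (i=2, c=-7) to (i=7, c=2): slope 9/5, span 5
Factored form: p(x) = 2 ⊗ (x ⊕ (-9/5)) ⊗ (x ⊕ (-9/5)) ⊗ (x ⊕ (-9/5)) ⊗ (x ⊕ (-9/5)) ⊗ (x ⊕ (-9/5)) ⊗ (x ⊕ 2) ⊗ (x ⊕ 2)
Answer: roots = -9/5 (mult 5), 2 (mult 2)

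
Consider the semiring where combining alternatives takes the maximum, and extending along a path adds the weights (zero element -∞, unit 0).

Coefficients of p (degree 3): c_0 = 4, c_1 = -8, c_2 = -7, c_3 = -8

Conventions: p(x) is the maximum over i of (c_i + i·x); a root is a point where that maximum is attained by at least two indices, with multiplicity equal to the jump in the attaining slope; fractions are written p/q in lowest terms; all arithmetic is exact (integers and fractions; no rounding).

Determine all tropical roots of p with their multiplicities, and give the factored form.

hull edge (i=0, c=4) to (i=3, c=-8): slope -4, span 3
Factored form: p(x) = -8 ⊗ (x ⊕ 4) ⊗ (x ⊕ 4) ⊗ (x ⊕ 4)
Answer: roots = 4 (mult 3)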